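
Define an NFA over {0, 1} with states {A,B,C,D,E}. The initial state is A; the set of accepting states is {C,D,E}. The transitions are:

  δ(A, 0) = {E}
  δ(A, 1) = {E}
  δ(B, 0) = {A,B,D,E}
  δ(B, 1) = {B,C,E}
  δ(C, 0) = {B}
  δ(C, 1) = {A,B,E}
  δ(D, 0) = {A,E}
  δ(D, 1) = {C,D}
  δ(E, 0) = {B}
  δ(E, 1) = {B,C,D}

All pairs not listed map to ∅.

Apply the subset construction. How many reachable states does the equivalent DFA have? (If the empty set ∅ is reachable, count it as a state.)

Start state of the DFA: {A}.
{A} --0--> {E}  [new]
{A} --1--> {E}  [seen]
{E} --0--> {B}  [new]
{E} --1--> {B,C,D}  [new]
{B} --0--> {A,B,D,E}  [new]
{B} --1--> {B,C,E}  [new]
{B,C,D} --0--> {A,B,D,E}  [seen]
{B,C,D} --1--> {A,B,C,D,E}  [new]
{A,B,D,E} --0--> {A,B,D,E}  [seen]
{A,B,D,E} --1--> {B,C,D,E}  [new]
{B,C,E} --0--> {A,B,D,E}  [seen]
{B,C,E} --1--> {A,B,C,D,E}  [seen]
{A,B,C,D,E} --0--> {A,B,D,E}  [seen]
{A,B,C,D,E} --1--> {A,B,C,D,E}  [seen]
{B,C,D,E} --0--> {A,B,D,E}  [seen]
{B,C,D,E} --1--> {A,B,C,D,E}  [seen]
Reachable DFA states: {A}, {E}, {B}, {B,C,D}, {A,B,D,E}, {B,C,E}, {A,B,C,D,E}, {B,C,D,E}.

8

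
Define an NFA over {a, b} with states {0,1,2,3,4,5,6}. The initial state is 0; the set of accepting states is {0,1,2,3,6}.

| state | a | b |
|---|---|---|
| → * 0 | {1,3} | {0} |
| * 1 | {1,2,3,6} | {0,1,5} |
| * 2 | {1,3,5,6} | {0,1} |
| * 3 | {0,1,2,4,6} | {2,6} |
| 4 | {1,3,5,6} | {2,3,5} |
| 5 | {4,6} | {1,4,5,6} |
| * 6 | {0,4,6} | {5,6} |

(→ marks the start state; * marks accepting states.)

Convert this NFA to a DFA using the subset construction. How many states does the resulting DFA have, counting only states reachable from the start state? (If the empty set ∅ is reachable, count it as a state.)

8

Start state of the DFA: {0}.
{0} --a--> {1,3}  [new]
{0} --b--> {0}  [seen]
{1,3} --a--> {0,1,2,3,4,6}  [new]
{1,3} --b--> {0,1,2,5,6}  [new]
{0,1,2,3,4,6} --a--> {0,1,2,3,4,5,6}  [new]
{0,1,2,3,4,6} --b--> {0,1,2,3,5,6}  [new]
{0,1,2,5,6} --a--> {0,1,2,3,4,5,6}  [seen]
{0,1,2,5,6} --b--> {0,1,4,5,6}  [new]
{0,1,2,3,4,5,6} --a--> {0,1,2,3,4,5,6}  [seen]
{0,1,2,3,4,5,6} --b--> {0,1,2,3,4,5,6}  [seen]
{0,1,2,3,5,6} --a--> {0,1,2,3,4,5,6}  [seen]
{0,1,2,3,5,6} --b--> {0,1,2,4,5,6}  [new]
{0,1,4,5,6} --a--> {0,1,2,3,4,5,6}  [seen]
{0,1,4,5,6} --b--> {0,1,2,3,4,5,6}  [seen]
{0,1,2,4,5,6} --a--> {0,1,2,3,4,5,6}  [seen]
{0,1,2,4,5,6} --b--> {0,1,2,3,4,5,6}  [seen]
Reachable DFA states: {0}, {1,3}, {0,1,2,3,4,6}, {0,1,2,5,6}, {0,1,2,3,4,5,6}, {0,1,2,3,5,6}, {0,1,4,5,6}, {0,1,2,4,5,6}.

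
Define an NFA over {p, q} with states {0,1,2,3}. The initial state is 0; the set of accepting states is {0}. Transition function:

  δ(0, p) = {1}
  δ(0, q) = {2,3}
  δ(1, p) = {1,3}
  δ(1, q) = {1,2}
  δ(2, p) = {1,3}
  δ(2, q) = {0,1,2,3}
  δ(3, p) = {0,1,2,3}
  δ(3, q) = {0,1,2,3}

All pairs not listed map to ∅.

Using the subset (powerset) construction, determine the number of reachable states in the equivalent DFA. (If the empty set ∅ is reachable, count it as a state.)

Start state of the DFA: {0}.
{0} --p--> {1}  [new]
{0} --q--> {2,3}  [new]
{1} --p--> {1,3}  [new]
{1} --q--> {1,2}  [new]
{2,3} --p--> {0,1,2,3}  [new]
{2,3} --q--> {0,1,2,3}  [seen]
{1,3} --p--> {0,1,2,3}  [seen]
{1,3} --q--> {0,1,2,3}  [seen]
{1,2} --p--> {1,3}  [seen]
{1,2} --q--> {0,1,2,3}  [seen]
{0,1,2,3} --p--> {0,1,2,3}  [seen]
{0,1,2,3} --q--> {0,1,2,3}  [seen]
Reachable DFA states: {0}, {1}, {2,3}, {1,3}, {1,2}, {0,1,2,3}.

6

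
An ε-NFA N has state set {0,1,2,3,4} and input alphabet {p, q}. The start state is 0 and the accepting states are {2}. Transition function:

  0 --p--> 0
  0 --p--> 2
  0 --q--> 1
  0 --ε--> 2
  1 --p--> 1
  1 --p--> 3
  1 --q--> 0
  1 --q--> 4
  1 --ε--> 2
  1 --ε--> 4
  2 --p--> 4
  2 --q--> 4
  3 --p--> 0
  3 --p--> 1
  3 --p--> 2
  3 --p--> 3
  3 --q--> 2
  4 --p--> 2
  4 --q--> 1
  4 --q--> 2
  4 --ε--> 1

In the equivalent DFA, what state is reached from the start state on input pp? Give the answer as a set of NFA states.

Start: {0,2}.
δ(0,p) = {0,2}; δ(2,p) = {4}.
Union: {0,2,4}.
ε-closure gives {0,1,2,4}.
After p: {0,1,2,4}.
δ(0,p) = {0,2}; δ(1,p) = {1,3}; δ(2,p) = {4}; δ(4,p) = {2}.
Union: {0,1,2,3,4}.
After p: {0,1,2,3,4}.

{0,1,2,3,4}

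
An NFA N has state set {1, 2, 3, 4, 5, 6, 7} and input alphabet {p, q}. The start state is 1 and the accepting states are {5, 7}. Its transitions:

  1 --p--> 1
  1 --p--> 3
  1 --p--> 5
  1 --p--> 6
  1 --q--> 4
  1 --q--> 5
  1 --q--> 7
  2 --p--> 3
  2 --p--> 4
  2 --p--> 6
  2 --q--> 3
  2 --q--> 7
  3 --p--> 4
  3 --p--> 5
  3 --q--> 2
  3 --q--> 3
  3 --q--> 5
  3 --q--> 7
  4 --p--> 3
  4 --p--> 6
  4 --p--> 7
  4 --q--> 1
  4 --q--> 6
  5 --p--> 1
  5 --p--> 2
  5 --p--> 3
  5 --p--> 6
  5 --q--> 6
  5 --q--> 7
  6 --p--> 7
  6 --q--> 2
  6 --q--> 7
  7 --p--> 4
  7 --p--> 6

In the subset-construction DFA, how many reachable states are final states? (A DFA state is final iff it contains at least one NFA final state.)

11

Start state of the DFA: {1}.
{1} --p--> {1, 3, 5, 6}  [new]
{1} --q--> {4, 5, 7}  [new]
{1, 3, 5, 6} --p--> {1, 2, 3, 4, 5, 6, 7}  [new]
{1, 3, 5, 6} --q--> {2, 3, 4, 5, 6, 7}  [new]
{4, 5, 7} --p--> {1, 2, 3, 4, 6, 7}  [new]
{4, 5, 7} --q--> {1, 6, 7}  [new]
{1, 2, 3, 4, 5, 6, 7} --p--> {1, 2, 3, 4, 5, 6, 7}  [seen]
{1, 2, 3, 4, 5, 6, 7} --q--> {1, 2, 3, 4, 5, 6, 7}  [seen]
{2, 3, 4, 5, 6, 7} --p--> {1, 2, 3, 4, 5, 6, 7}  [seen]
{2, 3, 4, 5, 6, 7} --q--> {1, 2, 3, 5, 6, 7}  [new]
{1, 2, 3, 4, 6, 7} --p--> {1, 3, 4, 5, 6, 7}  [new]
{1, 2, 3, 4, 6, 7} --q--> {1, 2, 3, 4, 5, 6, 7}  [seen]
{1, 6, 7} --p--> {1, 3, 4, 5, 6, 7}  [seen]
{1, 6, 7} --q--> {2, 4, 5, 7}  [new]
{1, 2, 3, 5, 6, 7} --p--> {1, 2, 3, 4, 5, 6, 7}  [seen]
{1, 2, 3, 5, 6, 7} --q--> {2, 3, 4, 5, 6, 7}  [seen]
{1, 3, 4, 5, 6, 7} --p--> {1, 2, 3, 4, 5, 6, 7}  [seen]
{1, 3, 4, 5, 6, 7} --q--> {1, 2, 3, 4, 5, 6, 7}  [seen]
{2, 4, 5, 7} --p--> {1, 2, 3, 4, 6, 7}  [seen]
{2, 4, 5, 7} --q--> {1, 3, 6, 7}  [new]
{1, 3, 6, 7} --p--> {1, 3, 4, 5, 6, 7}  [seen]
{1, 3, 6, 7} --q--> {2, 3, 4, 5, 7}  [new]
{2, 3, 4, 5, 7} --p--> {1, 2, 3, 4, 5, 6, 7}  [seen]
{2, 3, 4, 5, 7} --q--> {1, 2, 3, 5, 6, 7}  [seen]
Reachable DFA states: {1}, {1, 3, 5, 6}, {4, 5, 7}, {1, 2, 3, 4, 5, 6, 7}, {2, 3, 4, 5, 6, 7}, {1, 2, 3, 4, 6, 7}, {1, 6, 7}, {1, 2, 3, 5, 6, 7}, {1, 3, 4, 5, 6, 7}, {2, 4, 5, 7}, {1, 3, 6, 7}, {2, 3, 4, 5, 7}.
Accepting DFA states (contain an NFA accepting state): {1, 3, 5, 6}, {4, 5, 7}, {1, 2, 3, 4, 5, 6, 7}, {2, 3, 4, 5, 6, 7}, {1, 2, 3, 4, 6, 7}, {1, 6, 7}, {1, 2, 3, 5, 6, 7}, {1, 3, 4, 5, 6, 7}, {2, 4, 5, 7}, {1, 3, 6, 7}, {2, 3, 4, 5, 7}.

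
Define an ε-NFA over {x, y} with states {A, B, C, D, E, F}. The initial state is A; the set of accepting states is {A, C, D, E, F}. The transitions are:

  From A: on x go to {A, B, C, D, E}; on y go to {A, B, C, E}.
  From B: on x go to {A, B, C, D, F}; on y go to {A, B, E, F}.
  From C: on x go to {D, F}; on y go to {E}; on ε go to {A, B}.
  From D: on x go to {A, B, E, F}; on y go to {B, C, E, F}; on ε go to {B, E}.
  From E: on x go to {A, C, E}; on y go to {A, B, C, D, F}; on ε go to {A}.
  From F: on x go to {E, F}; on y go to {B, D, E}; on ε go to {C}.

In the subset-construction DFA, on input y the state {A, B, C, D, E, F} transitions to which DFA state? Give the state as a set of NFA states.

δ(A,y) = {A, B, C, E}; δ(B,y) = {A, B, E, F}; δ(C,y) = {E}; δ(D,y) = {B, C, E, F}; δ(E,y) = {A, B, C, D, F}; δ(F,y) = {B, D, E}.
Union: {A, B, C, D, E, F}.

{A, B, C, D, E, F}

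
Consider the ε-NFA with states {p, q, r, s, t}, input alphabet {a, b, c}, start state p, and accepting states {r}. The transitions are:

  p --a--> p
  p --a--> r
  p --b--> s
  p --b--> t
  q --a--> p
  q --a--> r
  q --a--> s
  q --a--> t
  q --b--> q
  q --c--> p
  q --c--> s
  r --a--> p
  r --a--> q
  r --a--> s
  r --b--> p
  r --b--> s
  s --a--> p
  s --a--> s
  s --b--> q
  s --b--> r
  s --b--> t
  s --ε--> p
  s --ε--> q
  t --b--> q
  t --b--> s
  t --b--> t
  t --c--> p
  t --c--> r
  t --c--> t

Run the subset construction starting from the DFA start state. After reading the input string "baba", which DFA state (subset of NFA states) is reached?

Start: {p}.
δ(p,b) = {s, t}.
Union: {s, t}.
ε-closure gives {p, q, s, t}.
After b: {p, q, s, t}.
δ(p,a) = {p, r}; δ(q,a) = {p, r, s, t}; δ(s,a) = {p, s}; δ(t,a) = ∅.
Union: {p, r, s, t}.
ε-closure gives {p, q, r, s, t}.
After a: {p, q, r, s, t}.
δ(p,b) = {s, t}; δ(q,b) = {q}; δ(r,b) = {p, s}; δ(s,b) = {q, r, t}; δ(t,b) = {q, s, t}.
Union: {p, q, r, s, t}.
After b: {p, q, r, s, t}.
δ(p,a) = {p, r}; δ(q,a) = {p, r, s, t}; δ(r,a) = {p, q, s}; δ(s,a) = {p, s}; δ(t,a) = ∅.
Union: {p, q, r, s, t}.
After a: {p, q, r, s, t}.

{p, q, r, s, t}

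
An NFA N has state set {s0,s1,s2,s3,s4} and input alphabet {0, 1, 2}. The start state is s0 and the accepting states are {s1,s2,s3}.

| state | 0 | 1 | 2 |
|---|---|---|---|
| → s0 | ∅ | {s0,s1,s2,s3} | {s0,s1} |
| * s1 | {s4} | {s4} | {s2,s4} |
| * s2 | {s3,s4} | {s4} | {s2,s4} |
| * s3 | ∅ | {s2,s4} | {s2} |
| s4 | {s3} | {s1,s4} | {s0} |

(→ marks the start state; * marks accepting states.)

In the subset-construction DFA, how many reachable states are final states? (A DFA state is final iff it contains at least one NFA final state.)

Start state of the DFA: {s0}.
{s0} --0--> ∅  [new]
{s0} --1--> {s0,s1,s2,s3}  [new]
{s0} --2--> {s0,s1}  [new]
∅ --0--> ∅  [seen]
∅ --1--> ∅  [seen]
∅ --2--> ∅  [seen]
{s0,s1,s2,s3} --0--> {s3,s4}  [new]
{s0,s1,s2,s3} --1--> {s0,s1,s2,s3,s4}  [new]
{s0,s1,s2,s3} --2--> {s0,s1,s2,s4}  [new]
{s0,s1} --0--> {s4}  [new]
{s0,s1} --1--> {s0,s1,s2,s3,s4}  [seen]
{s0,s1} --2--> {s0,s1,s2,s4}  [seen]
{s3,s4} --0--> {s3}  [new]
{s3,s4} --1--> {s1,s2,s4}  [new]
{s3,s4} --2--> {s0,s2}  [new]
{s0,s1,s2,s3,s4} --0--> {s3,s4}  [seen]
{s0,s1,s2,s3,s4} --1--> {s0,s1,s2,s3,s4}  [seen]
{s0,s1,s2,s3,s4} --2--> {s0,s1,s2,s4}  [seen]
{s0,s1,s2,s4} --0--> {s3,s4}  [seen]
{s0,s1,s2,s4} --1--> {s0,s1,s2,s3,s4}  [seen]
{s0,s1,s2,s4} --2--> {s0,s1,s2,s4}  [seen]
{s4} --0--> {s3}  [seen]
{s4} --1--> {s1,s4}  [new]
{s4} --2--> {s0}  [seen]
{s3} --0--> ∅  [seen]
{s3} --1--> {s2,s4}  [new]
{s3} --2--> {s2}  [new]
{s1,s2,s4} --0--> {s3,s4}  [seen]
{s1,s2,s4} --1--> {s1,s4}  [seen]
{s1,s2,s4} --2--> {s0,s2,s4}  [new]
{s0,s2} --0--> {s3,s4}  [seen]
{s0,s2} --1--> {s0,s1,s2,s3,s4}  [seen]
{s0,s2} --2--> {s0,s1,s2,s4}  [seen]
{s1,s4} --0--> {s3,s4}  [seen]
{s1,s4} --1--> {s1,s4}  [seen]
{s1,s4} --2--> {s0,s2,s4}  [seen]
{s2,s4} --0--> {s3,s4}  [seen]
{s2,s4} --1--> {s1,s4}  [seen]
{s2,s4} --2--> {s0,s2,s4}  [seen]
{s2} --0--> {s3,s4}  [seen]
{s2} --1--> {s4}  [seen]
{s2} --2--> {s2,s4}  [seen]
{s0,s2,s4} --0--> {s3,s4}  [seen]
{s0,s2,s4} --1--> {s0,s1,s2,s3,s4}  [seen]
{s0,s2,s4} --2--> {s0,s1,s2,s4}  [seen]
Reachable DFA states: {s0}, ∅, {s0,s1,s2,s3}, {s0,s1}, {s3,s4}, {s0,s1,s2,s3,s4}, {s0,s1,s2,s4}, {s4}, {s3}, {s1,s2,s4}, {s0,s2}, {s1,s4}, {s2,s4}, {s2}, {s0,s2,s4}.
Accepting DFA states (contain an NFA accepting state): {s0,s1,s2,s3}, {s0,s1}, {s3,s4}, {s0,s1,s2,s3,s4}, {s0,s1,s2,s4}, {s3}, {s1,s2,s4}, {s0,s2}, {s1,s4}, {s2,s4}, {s2}, {s0,s2,s4}.

12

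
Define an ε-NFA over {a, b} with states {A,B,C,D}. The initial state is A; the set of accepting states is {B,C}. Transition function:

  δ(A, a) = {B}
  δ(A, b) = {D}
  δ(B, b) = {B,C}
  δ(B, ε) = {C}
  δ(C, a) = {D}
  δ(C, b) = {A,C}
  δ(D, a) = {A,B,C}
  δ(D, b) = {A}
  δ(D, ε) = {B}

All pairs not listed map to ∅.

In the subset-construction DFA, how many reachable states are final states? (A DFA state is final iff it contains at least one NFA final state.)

Start state of the DFA: {A} (ε-closure of the NFA start).
{A} --a--> {B,C}  [new]
{A} --b--> {B,C,D}  [new]
{B,C} --a--> {B,C,D}  [seen]
{B,C} --b--> {A,B,C}  [new]
{B,C,D} --a--> {A,B,C,D}  [new]
{B,C,D} --b--> {A,B,C}  [seen]
{A,B,C} --a--> {B,C,D}  [seen]
{A,B,C} --b--> {A,B,C,D}  [seen]
{A,B,C,D} --a--> {A,B,C,D}  [seen]
{A,B,C,D} --b--> {A,B,C,D}  [seen]
Reachable DFA states: {A}, {B,C}, {B,C,D}, {A,B,C}, {A,B,C,D}.
Accepting DFA states (contain an NFA accepting state): {B,C}, {B,C,D}, {A,B,C}, {A,B,C,D}.

4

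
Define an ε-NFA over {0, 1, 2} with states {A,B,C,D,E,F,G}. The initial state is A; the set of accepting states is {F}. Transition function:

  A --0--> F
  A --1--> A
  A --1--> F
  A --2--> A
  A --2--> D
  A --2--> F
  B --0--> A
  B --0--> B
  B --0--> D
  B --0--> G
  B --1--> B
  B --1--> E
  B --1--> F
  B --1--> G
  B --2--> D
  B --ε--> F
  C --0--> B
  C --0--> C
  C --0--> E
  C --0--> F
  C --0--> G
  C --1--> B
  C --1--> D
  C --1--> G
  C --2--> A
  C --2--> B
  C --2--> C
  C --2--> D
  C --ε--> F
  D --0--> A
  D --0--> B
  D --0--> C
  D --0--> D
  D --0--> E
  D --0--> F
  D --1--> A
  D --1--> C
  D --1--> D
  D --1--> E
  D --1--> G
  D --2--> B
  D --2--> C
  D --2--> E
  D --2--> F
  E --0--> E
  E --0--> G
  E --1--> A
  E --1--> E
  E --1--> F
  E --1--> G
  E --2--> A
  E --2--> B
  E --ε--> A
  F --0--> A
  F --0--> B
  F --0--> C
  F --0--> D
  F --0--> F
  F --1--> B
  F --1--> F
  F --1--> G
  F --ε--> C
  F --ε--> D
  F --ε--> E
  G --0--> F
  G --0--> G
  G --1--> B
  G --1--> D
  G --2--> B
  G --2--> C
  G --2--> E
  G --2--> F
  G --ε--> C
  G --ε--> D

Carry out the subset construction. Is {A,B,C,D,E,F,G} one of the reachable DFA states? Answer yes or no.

yes

Start state of the DFA: {A} (ε-closure of the NFA start).
{A} --0--> {A,C,D,E,F}  [new]
{A} --1--> {A,C,D,E,F}  [seen]
{A} --2--> {A,C,D,E,F}  [seen]
{A,C,D,E,F} --0--> {A,B,C,D,E,F,G}  [new]
{A,C,D,E,F} --1--> {A,B,C,D,E,F,G}  [seen]
{A,C,D,E,F} --2--> {A,B,C,D,E,F}  [new]
{A,B,C,D,E,F,G} --0--> {A,B,C,D,E,F,G}  [seen]
{A,B,C,D,E,F,G} --1--> {A,B,C,D,E,F,G}  [seen]
{A,B,C,D,E,F,G} --2--> {A,B,C,D,E,F}  [seen]
{A,B,C,D,E,F} --0--> {A,B,C,D,E,F,G}  [seen]
{A,B,C,D,E,F} --1--> {A,B,C,D,E,F,G}  [seen]
{A,B,C,D,E,F} --2--> {A,B,C,D,E,F}  [seen]
Reachable DFA states: {A}, {A,C,D,E,F}, {A,B,C,D,E,F,G}, {A,B,C,D,E,F}.
{A,B,C,D,E,F,G} is among them.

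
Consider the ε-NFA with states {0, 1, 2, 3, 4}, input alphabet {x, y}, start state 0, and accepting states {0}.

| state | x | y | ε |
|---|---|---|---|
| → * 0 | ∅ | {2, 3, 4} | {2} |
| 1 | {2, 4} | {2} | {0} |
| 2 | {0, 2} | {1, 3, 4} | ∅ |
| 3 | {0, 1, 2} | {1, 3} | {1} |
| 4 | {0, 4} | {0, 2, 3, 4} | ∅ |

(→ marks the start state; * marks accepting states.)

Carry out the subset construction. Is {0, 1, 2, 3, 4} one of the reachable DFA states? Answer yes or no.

Start state of the DFA: {0, 2} (ε-closure of the NFA start).
{0, 2} --x--> {0, 2}  [seen]
{0, 2} --y--> {0, 1, 2, 3, 4}  [new]
{0, 1, 2, 3, 4} --x--> {0, 1, 2, 4}  [new]
{0, 1, 2, 3, 4} --y--> {0, 1, 2, 3, 4}  [seen]
{0, 1, 2, 4} --x--> {0, 2, 4}  [new]
{0, 1, 2, 4} --y--> {0, 1, 2, 3, 4}  [seen]
{0, 2, 4} --x--> {0, 2, 4}  [seen]
{0, 2, 4} --y--> {0, 1, 2, 3, 4}  [seen]
Reachable DFA states: {0, 2}, {0, 1, 2, 3, 4}, {0, 1, 2, 4}, {0, 2, 4}.
{0, 1, 2, 3, 4} is among them.

yes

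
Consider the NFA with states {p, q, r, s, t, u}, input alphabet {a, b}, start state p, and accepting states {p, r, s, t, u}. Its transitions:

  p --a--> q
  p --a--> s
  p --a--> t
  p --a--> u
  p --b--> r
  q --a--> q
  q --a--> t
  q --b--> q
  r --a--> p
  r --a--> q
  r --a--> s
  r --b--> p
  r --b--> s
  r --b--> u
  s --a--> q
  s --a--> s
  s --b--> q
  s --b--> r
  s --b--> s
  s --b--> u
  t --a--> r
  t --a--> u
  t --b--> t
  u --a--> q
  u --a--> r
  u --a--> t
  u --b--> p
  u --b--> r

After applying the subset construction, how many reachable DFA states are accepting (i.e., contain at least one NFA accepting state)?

Start state of the DFA: {p}.
{p} --a--> {q, s, t, u}  [new]
{p} --b--> {r}  [new]
{q, s, t, u} --a--> {q, r, s, t, u}  [new]
{q, s, t, u} --b--> {p, q, r, s, t, u}  [new]
{r} --a--> {p, q, s}  [new]
{r} --b--> {p, s, u}  [new]
{q, r, s, t, u} --a--> {p, q, r, s, t, u}  [seen]
{q, r, s, t, u} --b--> {p, q, r, s, t, u}  [seen]
{p, q, r, s, t, u} --a--> {p, q, r, s, t, u}  [seen]
{p, q, r, s, t, u} --b--> {p, q, r, s, t, u}  [seen]
{p, q, s} --a--> {q, s, t, u}  [seen]
{p, q, s} --b--> {q, r, s, u}  [new]
{p, s, u} --a--> {q, r, s, t, u}  [seen]
{p, s, u} --b--> {p, q, r, s, u}  [new]
{q, r, s, u} --a--> {p, q, r, s, t}  [new]
{q, r, s, u} --b--> {p, q, r, s, u}  [seen]
{p, q, r, s, u} --a--> {p, q, r, s, t, u}  [seen]
{p, q, r, s, u} --b--> {p, q, r, s, u}  [seen]
{p, q, r, s, t} --a--> {p, q, r, s, t, u}  [seen]
{p, q, r, s, t} --b--> {p, q, r, s, t, u}  [seen]
Reachable DFA states: {p}, {q, s, t, u}, {r}, {q, r, s, t, u}, {p, q, r, s, t, u}, {p, q, s}, {p, s, u}, {q, r, s, u}, {p, q, r, s, u}, {p, q, r, s, t}.
Accepting DFA states (contain an NFA accepting state): {p}, {q, s, t, u}, {r}, {q, r, s, t, u}, {p, q, r, s, t, u}, {p, q, s}, {p, s, u}, {q, r, s, u}, {p, q, r, s, u}, {p, q, r, s, t}.

10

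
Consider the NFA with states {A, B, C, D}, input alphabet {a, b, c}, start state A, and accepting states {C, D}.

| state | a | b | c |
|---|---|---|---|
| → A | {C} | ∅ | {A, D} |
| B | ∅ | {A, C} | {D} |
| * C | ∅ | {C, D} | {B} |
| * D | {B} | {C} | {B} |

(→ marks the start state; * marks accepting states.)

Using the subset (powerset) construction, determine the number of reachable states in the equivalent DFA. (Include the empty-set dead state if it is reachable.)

Start state of the DFA: {A}.
{A} --a--> {C}  [new]
{A} --b--> ∅  [new]
{A} --c--> {A, D}  [new]
{C} --a--> ∅  [seen]
{C} --b--> {C, D}  [new]
{C} --c--> {B}  [new]
∅ --a--> ∅  [seen]
∅ --b--> ∅  [seen]
∅ --c--> ∅  [seen]
{A, D} --a--> {B, C}  [new]
{A, D} --b--> {C}  [seen]
{A, D} --c--> {A, B, D}  [new]
{C, D} --a--> {B}  [seen]
{C, D} --b--> {C, D}  [seen]
{C, D} --c--> {B}  [seen]
{B} --a--> ∅  [seen]
{B} --b--> {A, C}  [new]
{B} --c--> {D}  [new]
{B, C} --a--> ∅  [seen]
{B, C} --b--> {A, C, D}  [new]
{B, C} --c--> {B, D}  [new]
{A, B, D} --a--> {B, C}  [seen]
{A, B, D} --b--> {A, C}  [seen]
{A, B, D} --c--> {A, B, D}  [seen]
{A, C} --a--> {C}  [seen]
{A, C} --b--> {C, D}  [seen]
{A, C} --c--> {A, B, D}  [seen]
{D} --a--> {B}  [seen]
{D} --b--> {C}  [seen]
{D} --c--> {B}  [seen]
{A, C, D} --a--> {B, C}  [seen]
{A, C, D} --b--> {C, D}  [seen]
{A, C, D} --c--> {A, B, D}  [seen]
{B, D} --a--> {B}  [seen]
{B, D} --b--> {A, C}  [seen]
{B, D} --c--> {B, D}  [seen]
Reachable DFA states: {A}, {C}, ∅, {A, D}, {C, D}, {B}, {B, C}, {A, B, D}, {A, C}, {D}, {A, C, D}, {B, D}.

12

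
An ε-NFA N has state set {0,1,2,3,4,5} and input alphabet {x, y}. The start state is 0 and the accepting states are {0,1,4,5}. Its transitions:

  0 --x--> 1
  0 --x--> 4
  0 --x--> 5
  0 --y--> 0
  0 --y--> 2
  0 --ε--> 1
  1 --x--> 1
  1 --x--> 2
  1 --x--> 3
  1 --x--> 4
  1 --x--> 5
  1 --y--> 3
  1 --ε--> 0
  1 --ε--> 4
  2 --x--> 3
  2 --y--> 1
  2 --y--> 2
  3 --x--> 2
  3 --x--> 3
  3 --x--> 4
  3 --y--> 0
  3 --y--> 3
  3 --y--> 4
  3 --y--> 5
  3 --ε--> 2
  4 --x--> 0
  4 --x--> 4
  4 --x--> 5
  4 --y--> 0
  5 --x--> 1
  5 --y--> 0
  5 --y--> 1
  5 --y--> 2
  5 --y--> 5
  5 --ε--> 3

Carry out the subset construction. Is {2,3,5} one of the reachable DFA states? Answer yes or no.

no

Start state of the DFA: {0,1,4} (ε-closure of the NFA start).
{0,1,4} --x--> {0,1,2,3,4,5}  [new]
{0,1,4} --y--> {0,1,2,3,4}  [new]
{0,1,2,3,4,5} --x--> {0,1,2,3,4,5}  [seen]
{0,1,2,3,4,5} --y--> {0,1,2,3,4,5}  [seen]
{0,1,2,3,4} --x--> {0,1,2,3,4,5}  [seen]
{0,1,2,3,4} --y--> {0,1,2,3,4,5}  [seen]
Reachable DFA states: {0,1,4}, {0,1,2,3,4,5}, {0,1,2,3,4}.
{2,3,5} is not among them.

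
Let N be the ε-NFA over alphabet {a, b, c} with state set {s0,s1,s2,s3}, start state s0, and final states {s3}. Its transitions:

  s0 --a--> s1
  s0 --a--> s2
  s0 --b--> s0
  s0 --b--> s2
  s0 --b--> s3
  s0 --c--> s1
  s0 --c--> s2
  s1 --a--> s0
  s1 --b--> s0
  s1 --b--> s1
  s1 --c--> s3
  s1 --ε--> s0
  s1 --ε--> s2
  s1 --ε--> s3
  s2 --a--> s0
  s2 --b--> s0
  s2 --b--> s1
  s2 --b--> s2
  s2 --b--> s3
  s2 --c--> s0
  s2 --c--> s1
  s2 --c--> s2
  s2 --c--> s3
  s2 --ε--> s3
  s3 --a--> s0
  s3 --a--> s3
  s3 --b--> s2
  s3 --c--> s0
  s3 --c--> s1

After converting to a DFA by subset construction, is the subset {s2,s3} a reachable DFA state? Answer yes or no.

no

Start state of the DFA: {s0} (ε-closure of the NFA start).
{s0} --a--> {s0,s1,s2,s3}  [new]
{s0} --b--> {s0,s2,s3}  [new]
{s0} --c--> {s0,s1,s2,s3}  [seen]
{s0,s1,s2,s3} --a--> {s0,s1,s2,s3}  [seen]
{s0,s1,s2,s3} --b--> {s0,s1,s2,s3}  [seen]
{s0,s1,s2,s3} --c--> {s0,s1,s2,s3}  [seen]
{s0,s2,s3} --a--> {s0,s1,s2,s3}  [seen]
{s0,s2,s3} --b--> {s0,s1,s2,s3}  [seen]
{s0,s2,s3} --c--> {s0,s1,s2,s3}  [seen]
Reachable DFA states: {s0}, {s0,s1,s2,s3}, {s0,s2,s3}.
{s2,s3} is not among them.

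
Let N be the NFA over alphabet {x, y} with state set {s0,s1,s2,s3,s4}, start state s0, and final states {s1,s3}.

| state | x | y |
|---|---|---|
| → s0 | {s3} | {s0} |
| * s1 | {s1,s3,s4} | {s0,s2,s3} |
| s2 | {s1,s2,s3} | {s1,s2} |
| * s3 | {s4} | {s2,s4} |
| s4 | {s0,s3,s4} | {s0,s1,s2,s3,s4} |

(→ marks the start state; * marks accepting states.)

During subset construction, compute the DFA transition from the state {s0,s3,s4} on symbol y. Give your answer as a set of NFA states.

δ(s0,y) = {s0}; δ(s3,y) = {s2,s4}; δ(s4,y) = {s0,s1,s2,s3,s4}.
Union: {s0,s1,s2,s3,s4}.

{s0,s1,s2,s3,s4}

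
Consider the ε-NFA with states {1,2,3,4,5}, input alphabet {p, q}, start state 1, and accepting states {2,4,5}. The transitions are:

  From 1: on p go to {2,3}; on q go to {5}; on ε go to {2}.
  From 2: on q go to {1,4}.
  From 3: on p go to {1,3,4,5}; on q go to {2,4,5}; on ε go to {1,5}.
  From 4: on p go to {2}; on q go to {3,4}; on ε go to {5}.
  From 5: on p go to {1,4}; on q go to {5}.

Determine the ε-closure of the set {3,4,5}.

{1,2,3,4,5}

Begin with {3,4,5}.
3 →ε {1,5}; add 1.
1 →ε {2}; add 2.
ε-closure = {1,2,3,4,5}.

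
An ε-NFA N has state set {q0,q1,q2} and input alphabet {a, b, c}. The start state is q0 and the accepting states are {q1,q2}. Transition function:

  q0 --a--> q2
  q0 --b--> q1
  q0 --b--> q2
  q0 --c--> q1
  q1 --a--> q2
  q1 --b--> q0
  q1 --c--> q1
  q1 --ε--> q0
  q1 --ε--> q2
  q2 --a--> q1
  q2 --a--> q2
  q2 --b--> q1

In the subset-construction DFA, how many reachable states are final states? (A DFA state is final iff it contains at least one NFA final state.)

Start state of the DFA: {q0} (ε-closure of the NFA start).
{q0} --a--> {q2}  [new]
{q0} --b--> {q0,q1,q2}  [new]
{q0} --c--> {q0,q1,q2}  [seen]
{q2} --a--> {q0,q1,q2}  [seen]
{q2} --b--> {q0,q1,q2}  [seen]
{q2} --c--> ∅  [new]
{q0,q1,q2} --a--> {q0,q1,q2}  [seen]
{q0,q1,q2} --b--> {q0,q1,q2}  [seen]
{q0,q1,q2} --c--> {q0,q1,q2}  [seen]
∅ --a--> ∅  [seen]
∅ --b--> ∅  [seen]
∅ --c--> ∅  [seen]
Reachable DFA states: {q0}, {q2}, {q0,q1,q2}, ∅.
Accepting DFA states (contain an NFA accepting state): {q2}, {q0,q1,q2}.

2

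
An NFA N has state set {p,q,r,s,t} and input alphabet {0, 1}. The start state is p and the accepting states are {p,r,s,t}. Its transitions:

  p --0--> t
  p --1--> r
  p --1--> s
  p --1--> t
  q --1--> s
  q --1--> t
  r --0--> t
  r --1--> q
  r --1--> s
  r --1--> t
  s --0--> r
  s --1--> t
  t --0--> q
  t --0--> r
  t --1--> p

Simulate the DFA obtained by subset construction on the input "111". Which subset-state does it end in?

Start: {p}.
δ(p,1) = {r,s,t}.
Union: {r,s,t}.
After 1: {r,s,t}.
δ(r,1) = {q,s,t}; δ(s,1) = {t}; δ(t,1) = {p}.
Union: {p,q,s,t}.
After 1: {p,q,s,t}.
δ(p,1) = {r,s,t}; δ(q,1) = {s,t}; δ(s,1) = {t}; δ(t,1) = {p}.
Union: {p,r,s,t}.
After 1: {p,r,s,t}.

{p,r,s,t}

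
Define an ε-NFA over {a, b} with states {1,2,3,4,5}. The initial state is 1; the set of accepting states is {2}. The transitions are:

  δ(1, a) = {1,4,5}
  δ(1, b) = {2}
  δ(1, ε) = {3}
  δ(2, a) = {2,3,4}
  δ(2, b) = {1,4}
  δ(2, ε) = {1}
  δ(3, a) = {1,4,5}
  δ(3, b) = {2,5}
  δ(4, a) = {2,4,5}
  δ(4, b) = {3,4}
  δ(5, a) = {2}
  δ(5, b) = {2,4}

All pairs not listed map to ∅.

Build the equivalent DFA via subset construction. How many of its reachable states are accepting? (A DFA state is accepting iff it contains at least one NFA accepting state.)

Start state of the DFA: {1,3} (ε-closure of the NFA start).
{1,3} --a--> {1,3,4,5}  [new]
{1,3} --b--> {1,2,3,5}  [new]
{1,3,4,5} --a--> {1,2,3,4,5}  [new]
{1,3,4,5} --b--> {1,2,3,4,5}  [seen]
{1,2,3,5} --a--> {1,2,3,4,5}  [seen]
{1,2,3,5} --b--> {1,2,3,4,5}  [seen]
{1,2,3,4,5} --a--> {1,2,3,4,5}  [seen]
{1,2,3,4,5} --b--> {1,2,3,4,5}  [seen]
Reachable DFA states: {1,3}, {1,3,4,5}, {1,2,3,5}, {1,2,3,4,5}.
Accepting DFA states (contain an NFA accepting state): {1,2,3,5}, {1,2,3,4,5}.

2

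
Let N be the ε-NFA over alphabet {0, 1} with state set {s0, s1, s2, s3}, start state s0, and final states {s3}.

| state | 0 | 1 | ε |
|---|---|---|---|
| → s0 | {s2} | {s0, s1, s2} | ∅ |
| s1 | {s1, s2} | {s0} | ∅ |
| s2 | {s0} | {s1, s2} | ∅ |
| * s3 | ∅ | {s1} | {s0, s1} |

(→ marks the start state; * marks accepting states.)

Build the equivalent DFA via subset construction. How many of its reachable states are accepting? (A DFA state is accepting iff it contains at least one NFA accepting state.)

0

Start state of the DFA: {s0} (ε-closure of the NFA start).
{s0} --0--> {s2}  [new]
{s0} --1--> {s0, s1, s2}  [new]
{s2} --0--> {s0}  [seen]
{s2} --1--> {s1, s2}  [new]
{s0, s1, s2} --0--> {s0, s1, s2}  [seen]
{s0, s1, s2} --1--> {s0, s1, s2}  [seen]
{s1, s2} --0--> {s0, s1, s2}  [seen]
{s1, s2} --1--> {s0, s1, s2}  [seen]
Reachable DFA states: {s0}, {s2}, {s0, s1, s2}, {s1, s2}.
Accepting DFA states (contain an NFA accepting state): none.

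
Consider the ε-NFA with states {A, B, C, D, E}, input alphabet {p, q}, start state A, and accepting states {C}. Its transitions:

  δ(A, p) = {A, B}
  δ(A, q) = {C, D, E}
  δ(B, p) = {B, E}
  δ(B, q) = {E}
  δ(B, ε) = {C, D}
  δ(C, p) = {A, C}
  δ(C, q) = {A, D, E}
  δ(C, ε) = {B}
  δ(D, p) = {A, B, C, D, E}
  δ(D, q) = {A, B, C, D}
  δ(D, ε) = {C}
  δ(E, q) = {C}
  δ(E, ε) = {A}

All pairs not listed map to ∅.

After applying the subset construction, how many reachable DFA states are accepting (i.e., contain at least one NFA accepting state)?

2

Start state of the DFA: {A} (ε-closure of the NFA start).
{A} --p--> {A, B, C, D}  [new]
{A} --q--> {A, B, C, D, E}  [new]
{A, B, C, D} --p--> {A, B, C, D, E}  [seen]
{A, B, C, D} --q--> {A, B, C, D, E}  [seen]
{A, B, C, D, E} --p--> {A, B, C, D, E}  [seen]
{A, B, C, D, E} --q--> {A, B, C, D, E}  [seen]
Reachable DFA states: {A}, {A, B, C, D}, {A, B, C, D, E}.
Accepting DFA states (contain an NFA accepting state): {A, B, C, D}, {A, B, C, D, E}.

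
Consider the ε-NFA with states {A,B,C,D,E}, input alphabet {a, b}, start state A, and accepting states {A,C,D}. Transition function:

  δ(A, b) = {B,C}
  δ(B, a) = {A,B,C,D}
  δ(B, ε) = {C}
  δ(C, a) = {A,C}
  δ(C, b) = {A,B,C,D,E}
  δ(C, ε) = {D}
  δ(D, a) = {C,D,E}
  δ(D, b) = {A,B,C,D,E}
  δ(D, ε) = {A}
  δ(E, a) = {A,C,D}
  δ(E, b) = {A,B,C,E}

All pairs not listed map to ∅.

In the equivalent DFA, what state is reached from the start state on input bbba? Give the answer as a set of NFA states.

{A,B,C,D,E}

Start: {A}.
δ(A,b) = {B,C}.
Union: {B,C}.
ε-closure gives {A,B,C,D}.
After b: {A,B,C,D}.
δ(A,b) = {B,C}; δ(B,b) = ∅; δ(C,b) = {A,B,C,D,E}; δ(D,b) = {A,B,C,D,E}.
Union: {A,B,C,D,E}.
After b: {A,B,C,D,E}.
δ(A,b) = {B,C}; δ(B,b) = ∅; δ(C,b) = {A,B,C,D,E}; δ(D,b) = {A,B,C,D,E}; δ(E,b) = {A,B,C,E}.
Union: {A,B,C,D,E}.
After b: {A,B,C,D,E}.
δ(A,a) = ∅; δ(B,a) = {A,B,C,D}; δ(C,a) = {A,C}; δ(D,a) = {C,D,E}; δ(E,a) = {A,C,D}.
Union: {A,B,C,D,E}.
After a: {A,B,C,D,E}.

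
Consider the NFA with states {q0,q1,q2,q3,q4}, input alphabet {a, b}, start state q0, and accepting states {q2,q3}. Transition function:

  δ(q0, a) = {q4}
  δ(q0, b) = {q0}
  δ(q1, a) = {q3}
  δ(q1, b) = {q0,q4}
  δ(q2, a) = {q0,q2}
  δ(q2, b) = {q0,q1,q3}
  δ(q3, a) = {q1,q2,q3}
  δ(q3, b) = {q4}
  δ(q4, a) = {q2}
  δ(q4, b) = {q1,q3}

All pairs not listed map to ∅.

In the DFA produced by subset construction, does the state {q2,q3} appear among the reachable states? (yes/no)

Start state of the DFA: {q0}.
{q0} --a--> {q4}  [new]
{q0} --b--> {q0}  [seen]
{q4} --a--> {q2}  [new]
{q4} --b--> {q1,q3}  [new]
{q2} --a--> {q0,q2}  [new]
{q2} --b--> {q0,q1,q3}  [new]
{q1,q3} --a--> {q1,q2,q3}  [new]
{q1,q3} --b--> {q0,q4}  [new]
{q0,q2} --a--> {q0,q2,q4}  [new]
{q0,q2} --b--> {q0,q1,q3}  [seen]
{q0,q1,q3} --a--> {q1,q2,q3,q4}  [new]
{q0,q1,q3} --b--> {q0,q4}  [seen]
{q1,q2,q3} --a--> {q0,q1,q2,q3}  [new]
{q1,q2,q3} --b--> {q0,q1,q3,q4}  [new]
{q0,q4} --a--> {q2,q4}  [new]
{q0,q4} --b--> {q0,q1,q3}  [seen]
{q0,q2,q4} --a--> {q0,q2,q4}  [seen]
{q0,q2,q4} --b--> {q0,q1,q3}  [seen]
{q1,q2,q3,q4} --a--> {q0,q1,q2,q3}  [seen]
{q1,q2,q3,q4} --b--> {q0,q1,q3,q4}  [seen]
{q0,q1,q2,q3} --a--> {q0,q1,q2,q3,q4}  [new]
{q0,q1,q2,q3} --b--> {q0,q1,q3,q4}  [seen]
{q0,q1,q3,q4} --a--> {q1,q2,q3,q4}  [seen]
{q0,q1,q3,q4} --b--> {q0,q1,q3,q4}  [seen]
{q2,q4} --a--> {q0,q2}  [seen]
{q2,q4} --b--> {q0,q1,q3}  [seen]
{q0,q1,q2,q3,q4} --a--> {q0,q1,q2,q3,q4}  [seen]
{q0,q1,q2,q3,q4} --b--> {q0,q1,q3,q4}  [seen]
Reachable DFA states: {q0}, {q4}, {q2}, {q1,q3}, {q0,q2}, {q0,q1,q3}, {q1,q2,q3}, {q0,q4}, {q0,q2,q4}, {q1,q2,q3,q4}, {q0,q1,q2,q3}, {q0,q1,q3,q4}, {q2,q4}, {q0,q1,q2,q3,q4}.
{q2,q3} is not among them.

no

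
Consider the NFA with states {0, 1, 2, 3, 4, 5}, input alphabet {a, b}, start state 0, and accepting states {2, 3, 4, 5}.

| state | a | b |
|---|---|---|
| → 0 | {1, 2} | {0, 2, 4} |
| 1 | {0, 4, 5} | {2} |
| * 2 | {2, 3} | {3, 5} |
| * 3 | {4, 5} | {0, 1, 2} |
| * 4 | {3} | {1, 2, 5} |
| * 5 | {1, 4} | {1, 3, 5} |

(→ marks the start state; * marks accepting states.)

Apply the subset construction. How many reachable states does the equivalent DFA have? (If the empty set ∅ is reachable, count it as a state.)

9

Start state of the DFA: {0}.
{0} --a--> {1, 2}  [new]
{0} --b--> {0, 2, 4}  [new]
{1, 2} --a--> {0, 2, 3, 4, 5}  [new]
{1, 2} --b--> {2, 3, 5}  [new]
{0, 2, 4} --a--> {1, 2, 3}  [new]
{0, 2, 4} --b--> {0, 1, 2, 3, 4, 5}  [new]
{0, 2, 3, 4, 5} --a--> {1, 2, 3, 4, 5}  [new]
{0, 2, 3, 4, 5} --b--> {0, 1, 2, 3, 4, 5}  [seen]
{2, 3, 5} --a--> {1, 2, 3, 4, 5}  [seen]
{2, 3, 5} --b--> {0, 1, 2, 3, 5}  [new]
{1, 2, 3} --a--> {0, 2, 3, 4, 5}  [seen]
{1, 2, 3} --b--> {0, 1, 2, 3, 5}  [seen]
{0, 1, 2, 3, 4, 5} --a--> {0, 1, 2, 3, 4, 5}  [seen]
{0, 1, 2, 3, 4, 5} --b--> {0, 1, 2, 3, 4, 5}  [seen]
{1, 2, 3, 4, 5} --a--> {0, 1, 2, 3, 4, 5}  [seen]
{1, 2, 3, 4, 5} --b--> {0, 1, 2, 3, 5}  [seen]
{0, 1, 2, 3, 5} --a--> {0, 1, 2, 3, 4, 5}  [seen]
{0, 1, 2, 3, 5} --b--> {0, 1, 2, 3, 4, 5}  [seen]
Reachable DFA states: {0}, {1, 2}, {0, 2, 4}, {0, 2, 3, 4, 5}, {2, 3, 5}, {1, 2, 3}, {0, 1, 2, 3, 4, 5}, {1, 2, 3, 4, 5}, {0, 1, 2, 3, 5}.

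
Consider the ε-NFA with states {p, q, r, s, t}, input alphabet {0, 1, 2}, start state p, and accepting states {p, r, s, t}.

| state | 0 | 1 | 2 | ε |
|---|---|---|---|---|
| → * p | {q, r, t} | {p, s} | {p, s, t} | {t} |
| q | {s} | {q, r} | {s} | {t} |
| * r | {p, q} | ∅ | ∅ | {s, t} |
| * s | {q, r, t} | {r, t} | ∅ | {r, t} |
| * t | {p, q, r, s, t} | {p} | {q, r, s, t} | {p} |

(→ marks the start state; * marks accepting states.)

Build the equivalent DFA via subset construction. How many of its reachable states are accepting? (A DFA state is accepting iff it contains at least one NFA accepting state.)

Start state of the DFA: {p, t} (ε-closure of the NFA start).
{p, t} --0--> {p, q, r, s, t}  [new]
{p, t} --1--> {p, r, s, t}  [new]
{p, t} --2--> {p, q, r, s, t}  [seen]
{p, q, r, s, t} --0--> {p, q, r, s, t}  [seen]
{p, q, r, s, t} --1--> {p, q, r, s, t}  [seen]
{p, q, r, s, t} --2--> {p, q, r, s, t}  [seen]
{p, r, s, t} --0--> {p, q, r, s, t}  [seen]
{p, r, s, t} --1--> {p, r, s, t}  [seen]
{p, r, s, t} --2--> {p, q, r, s, t}  [seen]
Reachable DFA states: {p, t}, {p, q, r, s, t}, {p, r, s, t}.
Accepting DFA states (contain an NFA accepting state): {p, t}, {p, q, r, s, t}, {p, r, s, t}.

3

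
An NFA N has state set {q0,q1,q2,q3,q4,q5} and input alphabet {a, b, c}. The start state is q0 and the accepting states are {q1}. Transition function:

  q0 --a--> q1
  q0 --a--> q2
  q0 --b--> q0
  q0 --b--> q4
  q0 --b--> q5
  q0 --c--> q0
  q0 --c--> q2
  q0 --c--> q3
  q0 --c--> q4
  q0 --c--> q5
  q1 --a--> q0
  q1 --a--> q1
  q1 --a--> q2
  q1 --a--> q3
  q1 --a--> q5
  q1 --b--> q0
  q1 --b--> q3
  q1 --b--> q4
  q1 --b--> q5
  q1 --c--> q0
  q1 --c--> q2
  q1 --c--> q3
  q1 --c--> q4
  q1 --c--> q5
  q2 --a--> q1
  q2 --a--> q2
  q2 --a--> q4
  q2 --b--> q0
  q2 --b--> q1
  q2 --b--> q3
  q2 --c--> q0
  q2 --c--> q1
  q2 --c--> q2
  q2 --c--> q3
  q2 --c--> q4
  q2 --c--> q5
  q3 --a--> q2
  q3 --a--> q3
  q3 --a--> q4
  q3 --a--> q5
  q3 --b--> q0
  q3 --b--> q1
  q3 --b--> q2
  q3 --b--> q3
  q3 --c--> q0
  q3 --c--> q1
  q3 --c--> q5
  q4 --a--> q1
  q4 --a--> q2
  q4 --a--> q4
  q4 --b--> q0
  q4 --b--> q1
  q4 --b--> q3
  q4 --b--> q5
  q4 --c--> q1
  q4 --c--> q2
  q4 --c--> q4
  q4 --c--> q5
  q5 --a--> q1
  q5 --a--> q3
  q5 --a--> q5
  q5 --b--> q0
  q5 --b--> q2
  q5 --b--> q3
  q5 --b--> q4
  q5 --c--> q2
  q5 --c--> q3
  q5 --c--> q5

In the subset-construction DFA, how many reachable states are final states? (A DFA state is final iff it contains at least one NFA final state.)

4

Start state of the DFA: {q0}.
{q0} --a--> {q1,q2}  [new]
{q0} --b--> {q0,q4,q5}  [new]
{q0} --c--> {q0,q2,q3,q4,q5}  [new]
{q1,q2} --a--> {q0,q1,q2,q3,q4,q5}  [new]
{q1,q2} --b--> {q0,q1,q3,q4,q5}  [new]
{q1,q2} --c--> {q0,q1,q2,q3,q4,q5}  [seen]
{q0,q4,q5} --a--> {q1,q2,q3,q4,q5}  [new]
{q0,q4,q5} --b--> {q0,q1,q2,q3,q4,q5}  [seen]
{q0,q4,q5} --c--> {q0,q1,q2,q3,q4,q5}  [seen]
{q0,q2,q3,q4,q5} --a--> {q1,q2,q3,q4,q5}  [seen]
{q0,q2,q3,q4,q5} --b--> {q0,q1,q2,q3,q4,q5}  [seen]
{q0,q2,q3,q4,q5} --c--> {q0,q1,q2,q3,q4,q5}  [seen]
{q0,q1,q2,q3,q4,q5} --a--> {q0,q1,q2,q3,q4,q5}  [seen]
{q0,q1,q2,q3,q4,q5} --b--> {q0,q1,q2,q3,q4,q5}  [seen]
{q0,q1,q2,q3,q4,q5} --c--> {q0,q1,q2,q3,q4,q5}  [seen]
{q0,q1,q3,q4,q5} --a--> {q0,q1,q2,q3,q4,q5}  [seen]
{q0,q1,q3,q4,q5} --b--> {q0,q1,q2,q3,q4,q5}  [seen]
{q0,q1,q3,q4,q5} --c--> {q0,q1,q2,q3,q4,q5}  [seen]
{q1,q2,q3,q4,q5} --a--> {q0,q1,q2,q3,q4,q5}  [seen]
{q1,q2,q3,q4,q5} --b--> {q0,q1,q2,q3,q4,q5}  [seen]
{q1,q2,q3,q4,q5} --c--> {q0,q1,q2,q3,q4,q5}  [seen]
Reachable DFA states: {q0}, {q1,q2}, {q0,q4,q5}, {q0,q2,q3,q4,q5}, {q0,q1,q2,q3,q4,q5}, {q0,q1,q3,q4,q5}, {q1,q2,q3,q4,q5}.
Accepting DFA states (contain an NFA accepting state): {q1,q2}, {q0,q1,q2,q3,q4,q5}, {q0,q1,q3,q4,q5}, {q1,q2,q3,q4,q5}.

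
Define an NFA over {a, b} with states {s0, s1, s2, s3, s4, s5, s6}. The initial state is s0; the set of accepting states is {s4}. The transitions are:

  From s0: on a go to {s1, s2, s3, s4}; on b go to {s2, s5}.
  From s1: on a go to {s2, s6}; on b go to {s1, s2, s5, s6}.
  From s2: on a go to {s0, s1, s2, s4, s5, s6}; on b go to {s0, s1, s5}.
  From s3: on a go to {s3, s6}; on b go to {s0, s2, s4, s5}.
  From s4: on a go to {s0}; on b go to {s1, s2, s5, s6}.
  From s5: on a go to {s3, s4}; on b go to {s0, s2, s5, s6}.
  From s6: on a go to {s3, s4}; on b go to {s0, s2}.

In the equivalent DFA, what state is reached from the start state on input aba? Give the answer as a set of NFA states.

{s0, s1, s2, s3, s4, s5, s6}

Start: {s0}.
δ(s0,a) = {s1, s2, s3, s4}.
Union: {s1, s2, s3, s4}.
After a: {s1, s2, s3, s4}.
δ(s1,b) = {s1, s2, s5, s6}; δ(s2,b) = {s0, s1, s5}; δ(s3,b) = {s0, s2, s4, s5}; δ(s4,b) = {s1, s2, s5, s6}.
Union: {s0, s1, s2, s4, s5, s6}.
After b: {s0, s1, s2, s4, s5, s6}.
δ(s0,a) = {s1, s2, s3, s4}; δ(s1,a) = {s2, s6}; δ(s2,a) = {s0, s1, s2, s4, s5, s6}; δ(s4,a) = {s0}; δ(s5,a) = {s3, s4}; δ(s6,a) = {s3, s4}.
Union: {s0, s1, s2, s3, s4, s5, s6}.
After a: {s0, s1, s2, s3, s4, s5, s6}.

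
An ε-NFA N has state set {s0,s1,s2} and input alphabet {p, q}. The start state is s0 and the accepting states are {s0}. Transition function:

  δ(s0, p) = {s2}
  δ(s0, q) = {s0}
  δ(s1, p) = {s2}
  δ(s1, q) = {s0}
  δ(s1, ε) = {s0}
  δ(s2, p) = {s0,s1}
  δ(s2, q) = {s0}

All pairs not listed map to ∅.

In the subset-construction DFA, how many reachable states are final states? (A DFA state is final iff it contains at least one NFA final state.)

Start state of the DFA: {s0} (ε-closure of the NFA start).
{s0} --p--> {s2}  [new]
{s0} --q--> {s0}  [seen]
{s2} --p--> {s0,s1}  [new]
{s2} --q--> {s0}  [seen]
{s0,s1} --p--> {s2}  [seen]
{s0,s1} --q--> {s0}  [seen]
Reachable DFA states: {s0}, {s2}, {s0,s1}.
Accepting DFA states (contain an NFA accepting state): {s0}, {s0,s1}.

2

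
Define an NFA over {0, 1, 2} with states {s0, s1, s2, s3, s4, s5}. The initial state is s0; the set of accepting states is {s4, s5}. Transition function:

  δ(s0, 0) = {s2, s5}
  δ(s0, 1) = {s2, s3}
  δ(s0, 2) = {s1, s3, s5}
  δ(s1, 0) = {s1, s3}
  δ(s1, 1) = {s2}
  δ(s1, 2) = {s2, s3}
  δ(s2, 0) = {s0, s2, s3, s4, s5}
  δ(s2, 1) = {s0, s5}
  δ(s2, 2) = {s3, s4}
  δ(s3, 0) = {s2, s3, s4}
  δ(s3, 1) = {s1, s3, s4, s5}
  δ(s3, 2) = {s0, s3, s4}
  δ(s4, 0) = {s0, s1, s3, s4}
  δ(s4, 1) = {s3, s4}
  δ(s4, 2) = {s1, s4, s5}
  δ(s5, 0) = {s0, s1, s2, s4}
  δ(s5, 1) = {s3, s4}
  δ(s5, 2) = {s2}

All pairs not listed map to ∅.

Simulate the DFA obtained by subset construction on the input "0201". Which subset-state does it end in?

{s0, s1, s2, s3, s4, s5}

Start: {s0}.
δ(s0,0) = {s2, s5}.
Union: {s2, s5}.
After 0: {s2, s5}.
δ(s2,2) = {s3, s4}; δ(s5,2) = {s2}.
Union: {s2, s3, s4}.
After 2: {s2, s3, s4}.
δ(s2,0) = {s0, s2, s3, s4, s5}; δ(s3,0) = {s2, s3, s4}; δ(s4,0) = {s0, s1, s3, s4}.
Union: {s0, s1, s2, s3, s4, s5}.
After 0: {s0, s1, s2, s3, s4, s5}.
δ(s0,1) = {s2, s3}; δ(s1,1) = {s2}; δ(s2,1) = {s0, s5}; δ(s3,1) = {s1, s3, s4, s5}; δ(s4,1) = {s3, s4}; δ(s5,1) = {s3, s4}.
Union: {s0, s1, s2, s3, s4, s5}.
After 1: {s0, s1, s2, s3, s4, s5}.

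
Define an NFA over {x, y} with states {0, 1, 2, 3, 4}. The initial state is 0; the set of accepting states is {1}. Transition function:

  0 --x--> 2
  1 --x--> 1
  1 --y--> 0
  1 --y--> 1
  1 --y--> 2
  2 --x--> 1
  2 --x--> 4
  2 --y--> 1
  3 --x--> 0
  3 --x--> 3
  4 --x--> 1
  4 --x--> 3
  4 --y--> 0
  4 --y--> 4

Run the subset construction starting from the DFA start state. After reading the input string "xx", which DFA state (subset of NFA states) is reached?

Start: {0}.
δ(0,x) = {2}.
Union: {2}.
After x: {2}.
δ(2,x) = {1, 4}.
Union: {1, 4}.
After x: {1, 4}.

{1, 4}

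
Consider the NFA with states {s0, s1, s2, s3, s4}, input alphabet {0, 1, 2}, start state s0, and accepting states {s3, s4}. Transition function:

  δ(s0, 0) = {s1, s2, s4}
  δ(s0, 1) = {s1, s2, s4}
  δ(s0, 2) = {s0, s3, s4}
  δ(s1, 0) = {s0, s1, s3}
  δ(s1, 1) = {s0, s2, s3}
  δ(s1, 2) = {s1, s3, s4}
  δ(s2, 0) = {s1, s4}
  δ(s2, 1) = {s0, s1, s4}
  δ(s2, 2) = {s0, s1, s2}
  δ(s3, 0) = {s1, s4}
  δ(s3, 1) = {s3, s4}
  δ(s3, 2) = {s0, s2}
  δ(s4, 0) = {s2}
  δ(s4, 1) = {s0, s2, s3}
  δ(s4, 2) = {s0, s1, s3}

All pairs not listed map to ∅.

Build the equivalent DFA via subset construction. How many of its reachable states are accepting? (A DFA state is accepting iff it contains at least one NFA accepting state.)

3

Start state of the DFA: {s0}.
{s0} --0--> {s1, s2, s4}  [new]
{s0} --1--> {s1, s2, s4}  [seen]
{s0} --2--> {s0, s3, s4}  [new]
{s1, s2, s4} --0--> {s0, s1, s2, s3, s4}  [new]
{s1, s2, s4} --1--> {s0, s1, s2, s3, s4}  [seen]
{s1, s2, s4} --2--> {s0, s1, s2, s3, s4}  [seen]
{s0, s3, s4} --0--> {s1, s2, s4}  [seen]
{s0, s3, s4} --1--> {s0, s1, s2, s3, s4}  [seen]
{s0, s3, s4} --2--> {s0, s1, s2, s3, s4}  [seen]
{s0, s1, s2, s3, s4} --0--> {s0, s1, s2, s3, s4}  [seen]
{s0, s1, s2, s3, s4} --1--> {s0, s1, s2, s3, s4}  [seen]
{s0, s1, s2, s3, s4} --2--> {s0, s1, s2, s3, s4}  [seen]
Reachable DFA states: {s0}, {s1, s2, s4}, {s0, s3, s4}, {s0, s1, s2, s3, s4}.
Accepting DFA states (contain an NFA accepting state): {s1, s2, s4}, {s0, s3, s4}, {s0, s1, s2, s3, s4}.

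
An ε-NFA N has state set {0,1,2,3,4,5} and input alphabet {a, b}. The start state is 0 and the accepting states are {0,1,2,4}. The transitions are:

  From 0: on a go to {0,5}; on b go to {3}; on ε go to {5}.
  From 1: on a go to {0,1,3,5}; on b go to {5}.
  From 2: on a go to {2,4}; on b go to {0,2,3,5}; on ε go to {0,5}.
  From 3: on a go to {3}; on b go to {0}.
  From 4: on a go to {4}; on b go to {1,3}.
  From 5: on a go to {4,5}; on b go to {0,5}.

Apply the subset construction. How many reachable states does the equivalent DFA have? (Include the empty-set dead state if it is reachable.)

6

Start state of the DFA: {0,5} (ε-closure of the NFA start).
{0,5} --a--> {0,4,5}  [new]
{0,5} --b--> {0,3,5}  [new]
{0,4,5} --a--> {0,4,5}  [seen]
{0,4,5} --b--> {0,1,3,5}  [new]
{0,3,5} --a--> {0,3,4,5}  [new]
{0,3,5} --b--> {0,3,5}  [seen]
{0,1,3,5} --a--> {0,1,3,4,5}  [new]
{0,1,3,5} --b--> {0,3,5}  [seen]
{0,3,4,5} --a--> {0,3,4,5}  [seen]
{0,3,4,5} --b--> {0,1,3,5}  [seen]
{0,1,3,4,5} --a--> {0,1,3,4,5}  [seen]
{0,1,3,4,5} --b--> {0,1,3,5}  [seen]
Reachable DFA states: {0,5}, {0,4,5}, {0,3,5}, {0,1,3,5}, {0,3,4,5}, {0,1,3,4,5}.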